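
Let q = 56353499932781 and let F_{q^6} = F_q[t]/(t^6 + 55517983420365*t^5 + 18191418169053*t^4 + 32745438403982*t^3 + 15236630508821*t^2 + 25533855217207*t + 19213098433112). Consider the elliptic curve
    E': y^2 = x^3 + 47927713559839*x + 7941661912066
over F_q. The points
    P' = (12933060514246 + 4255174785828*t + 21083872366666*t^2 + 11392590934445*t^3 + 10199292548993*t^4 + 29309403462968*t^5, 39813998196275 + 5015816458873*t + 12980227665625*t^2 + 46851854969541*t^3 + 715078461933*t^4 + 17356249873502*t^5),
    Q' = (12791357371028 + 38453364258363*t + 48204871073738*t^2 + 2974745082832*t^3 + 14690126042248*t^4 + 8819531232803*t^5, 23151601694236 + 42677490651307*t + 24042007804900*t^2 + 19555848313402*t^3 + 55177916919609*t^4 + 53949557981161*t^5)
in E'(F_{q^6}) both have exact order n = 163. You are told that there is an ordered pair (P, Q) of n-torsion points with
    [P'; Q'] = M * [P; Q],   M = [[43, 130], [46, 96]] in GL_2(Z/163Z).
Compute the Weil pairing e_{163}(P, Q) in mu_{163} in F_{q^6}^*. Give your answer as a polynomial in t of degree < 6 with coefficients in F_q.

e_{163}(aP+bQ,cP+dQ) = e_{163}(P,Q)^(ad-bc); with (a,b,c,d)=(43,130,46,96) this gives the det-163 law.
Inverting 104 mod 163: 58. Thus e_{163}(P,Q) = e(P',Q')^{58}.
8-bit Miller (10100011) on E'/F_{56353499932781} with a'=47927713559839, b'=7941661912066: accumulate tangent/chord ratios at Q'+S and P'+S'.
f_P(D_Q)/f_Q(D_P) = 46623321756271 + 14799904034873*t + 51854093219464*t^2 + 45003542775390*t^3 + 14161836893296*t^4 + 51613977983134*t^5.
Hence e(P,Q) = 55687643460598 + 16353646224581*t + 7391761201862*t^2 + 35597178201548*t^3 + 44453261094300*t^4 + 26807132155083*t^5 in F_{56353499932781^6}^*.

55687643460598 + 16353646224581*t + 7391761201862*t^2 + 35597178201548*t^3 + 44453261094300*t^4 + 26807132155083*t^5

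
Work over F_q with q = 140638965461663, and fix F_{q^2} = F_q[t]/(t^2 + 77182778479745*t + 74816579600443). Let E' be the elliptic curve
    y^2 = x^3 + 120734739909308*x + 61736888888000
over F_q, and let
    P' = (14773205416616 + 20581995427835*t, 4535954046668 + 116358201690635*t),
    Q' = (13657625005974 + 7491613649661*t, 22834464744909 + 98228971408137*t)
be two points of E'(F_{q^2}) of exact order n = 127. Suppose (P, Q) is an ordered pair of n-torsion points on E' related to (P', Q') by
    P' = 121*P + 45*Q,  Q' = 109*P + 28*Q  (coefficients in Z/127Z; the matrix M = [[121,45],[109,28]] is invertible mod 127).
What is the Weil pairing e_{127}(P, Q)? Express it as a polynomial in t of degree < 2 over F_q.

86962622732762 + 56979027987070*t

The 127-Weil pairing on E[127] over F_{140638965461663} is alternating-bilinear: e_{127}(P',Q') = e_{127}(P,Q)^det(M).
Inverting 7 mod 127: 109. Thus e_{127}(P,Q) = e(P',Q')^{109}.
Miller loop for e_{127} over F_{140638965461663^2}: bits of 127 = 1111111; 6 double steps + 6 add steps, l/v at each.
e_{127}(P',Q') = 92872061115425 + 67440650059660*t.
Thus e_{127}(P,Q) = 86962622732762 + 56979027987070*t.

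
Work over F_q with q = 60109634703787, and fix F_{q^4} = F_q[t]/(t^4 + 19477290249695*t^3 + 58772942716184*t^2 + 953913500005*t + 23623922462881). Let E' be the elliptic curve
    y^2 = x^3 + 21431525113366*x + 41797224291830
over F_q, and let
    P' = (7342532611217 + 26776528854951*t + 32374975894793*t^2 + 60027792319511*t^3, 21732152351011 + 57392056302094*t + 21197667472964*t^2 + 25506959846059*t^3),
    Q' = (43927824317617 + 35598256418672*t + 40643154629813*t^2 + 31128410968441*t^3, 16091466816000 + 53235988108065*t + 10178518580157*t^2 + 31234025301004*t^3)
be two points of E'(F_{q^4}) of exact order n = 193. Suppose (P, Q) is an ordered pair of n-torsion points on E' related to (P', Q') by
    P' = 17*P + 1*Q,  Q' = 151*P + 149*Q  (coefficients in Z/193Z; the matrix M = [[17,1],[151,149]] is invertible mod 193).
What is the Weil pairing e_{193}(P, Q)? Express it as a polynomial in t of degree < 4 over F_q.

e_{193}(aP+bQ,cP+dQ) = e_{193}(P,Q)^(ad-bc); with (a,b,c,d)=(17,1,151,149) this gives the det-193 law.
Inverting 66 mod 193: 155. Thus e_{193}(P,Q) = e(P',Q')^{155}.
n = 193 = (11000001)_2 (8 bits, wt 3); accumulate f_{193,P'}(Q'+S)/f_{193,P'}(S) along the 7-step ladder.
So e_{193}(P',Q') = 11639783491737 + 58690326288090*t + 20199666911045*t^2 + 44360511559866*t^3.
Finally e_{193}(P,Q) = 50405525723000 + 39737165460287*t + 45752961213585*t^2 + 38960638864595*t^3.

50405525723000 + 39737165460287*t + 45752961213585*t^2 + 38960638864595*t^3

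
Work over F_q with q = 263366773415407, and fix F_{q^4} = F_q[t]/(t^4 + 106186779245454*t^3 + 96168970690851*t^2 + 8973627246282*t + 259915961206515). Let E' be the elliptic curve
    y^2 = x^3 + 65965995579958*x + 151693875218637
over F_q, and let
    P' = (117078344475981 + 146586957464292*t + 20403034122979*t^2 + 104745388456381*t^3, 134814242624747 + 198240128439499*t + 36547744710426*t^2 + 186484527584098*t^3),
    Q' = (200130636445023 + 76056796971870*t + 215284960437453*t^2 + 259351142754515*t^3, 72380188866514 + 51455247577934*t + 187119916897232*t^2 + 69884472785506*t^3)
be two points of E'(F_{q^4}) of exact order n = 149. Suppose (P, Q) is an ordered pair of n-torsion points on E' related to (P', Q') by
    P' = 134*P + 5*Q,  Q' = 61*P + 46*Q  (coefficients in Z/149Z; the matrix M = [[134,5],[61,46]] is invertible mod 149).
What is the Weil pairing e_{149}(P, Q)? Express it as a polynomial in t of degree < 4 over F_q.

Alternating bilinearity on E[149] (values in mu_{149} in F_{263366773415407^4}) gives e(P',Q') = e(P,Q)^det(M).
Hence e(P,Q) = e(P',Q')^{59} where 59 = 48^{-1} mod 149.
Miller loop for e_{149} over F_{263366773415407^4}: bits of 149 = 10010101; 7 double steps + 3 add steps, l/v at each.
The quotient is 156766203263742 + 196070376904605*t + 248405464323539*t^2 + 84612119957625*t^3.
Finally e_{149}(P,Q) = 223934880910570 + 66788243136055*t + 260325819818464*t^2 + 79274068010287*t^3.

223934880910570 + 66788243136055*t + 260325819818464*t^2 + 79274068010287*t^3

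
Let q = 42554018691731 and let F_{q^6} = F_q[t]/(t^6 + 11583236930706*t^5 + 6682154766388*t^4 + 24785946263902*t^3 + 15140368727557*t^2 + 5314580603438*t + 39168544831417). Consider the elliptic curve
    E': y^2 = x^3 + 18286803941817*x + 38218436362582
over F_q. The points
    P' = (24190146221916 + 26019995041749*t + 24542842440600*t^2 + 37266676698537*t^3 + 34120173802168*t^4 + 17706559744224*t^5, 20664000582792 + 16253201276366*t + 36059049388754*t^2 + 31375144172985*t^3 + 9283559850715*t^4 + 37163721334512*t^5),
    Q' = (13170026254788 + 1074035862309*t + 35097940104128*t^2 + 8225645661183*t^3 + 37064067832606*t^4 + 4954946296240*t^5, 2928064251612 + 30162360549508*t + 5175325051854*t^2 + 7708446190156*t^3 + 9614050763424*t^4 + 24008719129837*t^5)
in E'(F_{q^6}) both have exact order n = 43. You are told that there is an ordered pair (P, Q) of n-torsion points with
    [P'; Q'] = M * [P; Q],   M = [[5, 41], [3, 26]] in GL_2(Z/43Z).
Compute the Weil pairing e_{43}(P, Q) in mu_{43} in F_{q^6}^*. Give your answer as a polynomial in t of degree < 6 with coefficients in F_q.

25128309224764 + 12580523527933*t + 5792283566696*t^2 + 29365748371080*t^3 + 15691335766708*t^4 + 18234782664003*t^5

e_{43}(aP+bQ,cP+dQ) = e_{43}(P,Q)^(ad-bc); with (a,b,c,d)=(5,41,3,26) this gives the det-43 law.
det M = 5*26 - 41*3 = 7 = 7 (mod 43); 7^{-1} = 37 (mod 43).
Build f_{43,P'} and f_{43,Q'} via the 6-bit ladder of 43=101011_2; evaluate at shifted divisors; quotient in F_{42554018691731^6}.
Result: e(P',Q') = 23166331526155 + 19388755155120*t + 42250485686455*t^2 + 33002840120871*t^3 + 34457867651829*t^4 + 14640635737497*t^5.
Thus e_{43}(P,Q) = 25128309224764 + 12580523527933*t + 5792283566696*t^2 + 29365748371080*t^3 + 15691335766708*t^4 + 18234782664003*t^5.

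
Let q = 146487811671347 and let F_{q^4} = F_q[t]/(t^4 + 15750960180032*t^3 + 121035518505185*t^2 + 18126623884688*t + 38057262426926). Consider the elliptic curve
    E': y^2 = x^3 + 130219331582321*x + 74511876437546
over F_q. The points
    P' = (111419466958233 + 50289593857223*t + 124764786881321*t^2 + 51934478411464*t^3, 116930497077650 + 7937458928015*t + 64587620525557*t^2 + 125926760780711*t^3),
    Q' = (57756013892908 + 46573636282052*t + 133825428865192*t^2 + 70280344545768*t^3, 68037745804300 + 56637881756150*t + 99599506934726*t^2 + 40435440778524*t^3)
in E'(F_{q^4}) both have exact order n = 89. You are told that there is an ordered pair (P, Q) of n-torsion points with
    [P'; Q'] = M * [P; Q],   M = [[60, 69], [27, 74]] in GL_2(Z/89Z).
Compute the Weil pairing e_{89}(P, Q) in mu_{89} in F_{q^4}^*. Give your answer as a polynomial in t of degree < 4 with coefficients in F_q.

e_{89}(aP+bQ,cP+dQ) = e_{89}(P,Q)^(ad-bc); with (a,b,c,d)=(60,69,27,74) this gives the det-89 law.
det(M) mod 89 = 85; its inverse in (Z/89)^* is 22 (check: 85*22 mod 89 = 1).
n = 89 = (1011001)_2 (7 bits, wt 4); accumulate f_{89,P'}(Q'+S)/f_{89,P'}(S) along the 6-step ladder.
f_P(D_Q)/f_Q(D_P) = 80546282403794 + 1244881295291*t + 81332590076313*t^2 + 85129470046052*t^3.
Finally e_{89}(P,Q) = 80455998403737 + 38943712372465*t + 75154617217750*t^2 + 102650943444835*t^3.

80455998403737 + 38943712372465*t + 75154617217750*t^2 + 102650943444835*t^3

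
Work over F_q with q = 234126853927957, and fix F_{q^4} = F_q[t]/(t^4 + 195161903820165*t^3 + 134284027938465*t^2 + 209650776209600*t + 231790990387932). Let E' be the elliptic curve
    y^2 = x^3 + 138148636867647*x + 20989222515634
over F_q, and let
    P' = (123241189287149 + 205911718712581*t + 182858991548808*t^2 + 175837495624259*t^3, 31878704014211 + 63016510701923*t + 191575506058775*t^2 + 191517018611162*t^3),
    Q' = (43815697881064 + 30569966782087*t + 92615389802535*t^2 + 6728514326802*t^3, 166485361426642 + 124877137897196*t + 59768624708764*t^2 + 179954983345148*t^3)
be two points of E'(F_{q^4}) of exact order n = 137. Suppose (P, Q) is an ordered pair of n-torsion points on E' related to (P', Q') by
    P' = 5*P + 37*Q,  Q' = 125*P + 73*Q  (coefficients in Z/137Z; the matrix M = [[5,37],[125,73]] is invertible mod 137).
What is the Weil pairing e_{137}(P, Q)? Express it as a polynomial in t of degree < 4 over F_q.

69649150199379 + 173110061560576*t + 195483884142087*t^2 + 232407278829439*t^3

Since e_{137}(P,P)=e_{137}(Q,Q)=1 and e_{137}(Q,P)=e_{137}(P,Q)^{-1}, expanding e_{137}(5*P + 37*Q,125*P + 73*Q) leaves e(P,Q)^det(M).
Inverting 124 mod 137: 21. Thus e_{137}(P,Q) = e(P',Q')^{21}.
Double-and-add over 10001001: 8-1 doublings, 3-1 additions; each step l_{T,T}/v_{2T} or l_{T,P'}/v at Q'+S for random S.
f_P(D_Q)/f_Q(D_P) = 44565905953357 + 179531395934738*t + 51731984189877*t^2 + 29445861476154*t^3.
Hence e(P,Q) = 69649150199379 + 173110061560576*t + 195483884142087*t^2 + 232407278829439*t^3 in F_{234126853927957^4}^*.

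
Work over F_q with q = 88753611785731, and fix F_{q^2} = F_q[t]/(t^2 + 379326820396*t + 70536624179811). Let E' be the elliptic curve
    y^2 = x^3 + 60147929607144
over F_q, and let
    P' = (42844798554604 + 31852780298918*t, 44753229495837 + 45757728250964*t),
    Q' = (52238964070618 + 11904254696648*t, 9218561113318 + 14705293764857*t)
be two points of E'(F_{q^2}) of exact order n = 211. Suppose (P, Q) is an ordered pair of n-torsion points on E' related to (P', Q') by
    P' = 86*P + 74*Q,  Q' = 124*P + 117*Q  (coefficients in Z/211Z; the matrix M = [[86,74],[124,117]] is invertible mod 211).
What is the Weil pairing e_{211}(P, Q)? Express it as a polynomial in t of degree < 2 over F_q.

14800797911469 + 29970148306616*t

Under M = [[86,74],[124,117]] in GL_2(Z/211), e_{211}(P',Q') = e_{211}(P,Q)^(86*117-74*124 mod 211).
So e_{211}(P,Q) = e_{211}(P',Q')^{206}, since 42*206 = 1 mod 211.
Build f_{211,P'} and f_{211,Q'} via the 8-bit ladder of 211=11010011_2; evaluate at shifted divisors; quotient in F_{88753611785731^2}.
f_P(D_Q)/f_Q(D_P) = 20429112517098 + 87336794995822*t.
Hence e(P,Q) = 14800797911469 + 29970148306616*t in F_{88753611785731^2}^*.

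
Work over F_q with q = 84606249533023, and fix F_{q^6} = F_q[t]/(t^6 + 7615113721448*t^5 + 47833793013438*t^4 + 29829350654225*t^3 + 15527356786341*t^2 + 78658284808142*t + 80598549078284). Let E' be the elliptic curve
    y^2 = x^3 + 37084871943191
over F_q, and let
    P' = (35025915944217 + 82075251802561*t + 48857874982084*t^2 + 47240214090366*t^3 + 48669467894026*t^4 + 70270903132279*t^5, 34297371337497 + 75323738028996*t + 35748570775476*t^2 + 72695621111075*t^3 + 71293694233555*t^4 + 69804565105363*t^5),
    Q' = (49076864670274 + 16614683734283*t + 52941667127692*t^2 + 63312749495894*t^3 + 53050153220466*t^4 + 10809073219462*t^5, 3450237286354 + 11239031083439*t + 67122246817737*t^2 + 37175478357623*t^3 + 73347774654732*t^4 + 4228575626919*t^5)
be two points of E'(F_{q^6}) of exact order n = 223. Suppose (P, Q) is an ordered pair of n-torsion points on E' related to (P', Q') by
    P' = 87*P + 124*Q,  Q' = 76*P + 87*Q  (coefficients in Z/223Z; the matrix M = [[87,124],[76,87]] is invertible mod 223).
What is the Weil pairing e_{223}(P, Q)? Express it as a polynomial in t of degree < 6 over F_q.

11586682420392 + 13922442680817*t + 24728216393495*t^2 + 65462887598978*t^3 + 38977818895517*t^4 + 46038030308207*t^5

The 223-Weil pairing on E[223] over F_{84606249533023} is alternating-bilinear: e_{223}(P',Q') = e_{223}(P,Q)^det(M).
Hence e(P,Q) = e(P',Q')^{201} where 201 = 152^{-1} mod 223.
n = 223 = (11011111)_2 (8 bits, wt 7); accumulate f_{223,P'}(Q'+S)/f_{223,P'}(S) along the 7-step ladder.
The quotient is 24374223594488 + 38417959069191*t + 8169422521702*t^2 + 70090589606646*t^3 + 22510886232441*t^4 + 5227324951542*t^5.
Hence e(P,Q) = 11586682420392 + 13922442680817*t + 24728216393495*t^2 + 65462887598978*t^3 + 38977818895517*t^4 + 46038030308207*t^5 in F_{84606249533023^6}^*.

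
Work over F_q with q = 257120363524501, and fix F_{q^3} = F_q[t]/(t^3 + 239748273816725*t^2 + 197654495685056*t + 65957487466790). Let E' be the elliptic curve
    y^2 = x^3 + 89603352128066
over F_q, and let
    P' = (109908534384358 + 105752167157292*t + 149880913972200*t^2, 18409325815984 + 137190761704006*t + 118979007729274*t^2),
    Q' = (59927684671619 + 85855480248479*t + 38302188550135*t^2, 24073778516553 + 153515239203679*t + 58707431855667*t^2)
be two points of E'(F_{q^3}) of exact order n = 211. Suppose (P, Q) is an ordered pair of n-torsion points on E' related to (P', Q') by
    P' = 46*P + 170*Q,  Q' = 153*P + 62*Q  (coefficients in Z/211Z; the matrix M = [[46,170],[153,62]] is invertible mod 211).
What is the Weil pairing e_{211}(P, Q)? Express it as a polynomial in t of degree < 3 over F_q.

166909280327713 + 183048838759962*t + 213335850426144*t^2

Alternating bilinearity on E[211] (values in mu_{211} in F_{257120363524501^3}) gives e(P',Q') = e(P,Q)^det(M).
46*62 - 170*153 = -23158; reduced mod 211: det = 52, inverse 69.
Run Miller on y^2=x^3+89603352128066 over F_{257120363524501}: ladder 11010011 (8 bits); e = f_P(D_Q)/f_Q(D_P).
Miller gives e_{211}(P',Q') = 235097176571387 + 221703801615571*t + 218170981215614*t^2 in F_{257120363524501^3}.
Finally e_{211}(P,Q) = 166909280327713 + 183048838759962*t + 213335850426144*t^2.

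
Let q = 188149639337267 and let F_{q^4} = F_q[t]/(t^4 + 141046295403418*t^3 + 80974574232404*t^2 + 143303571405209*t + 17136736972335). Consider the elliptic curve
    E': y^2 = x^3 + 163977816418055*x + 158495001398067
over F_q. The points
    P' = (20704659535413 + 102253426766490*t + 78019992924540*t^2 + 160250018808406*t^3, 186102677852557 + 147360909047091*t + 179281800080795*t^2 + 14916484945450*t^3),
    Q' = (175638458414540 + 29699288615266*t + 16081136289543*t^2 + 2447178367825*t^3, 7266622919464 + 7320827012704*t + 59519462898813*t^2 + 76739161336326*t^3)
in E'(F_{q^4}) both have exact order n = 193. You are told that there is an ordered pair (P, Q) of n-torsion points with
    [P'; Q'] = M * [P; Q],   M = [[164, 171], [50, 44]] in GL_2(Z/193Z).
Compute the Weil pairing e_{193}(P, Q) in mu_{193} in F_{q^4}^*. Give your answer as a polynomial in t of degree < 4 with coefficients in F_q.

Since e_{193}(P,P)=e_{193}(Q,Q)=1 and e_{193}(Q,P)=e_{193}(P,Q)^{-1}, expanding e_{193}(164*P + 171*Q,50*P + 44*Q) leaves e(P,Q)^det(M).
So e_{193}(P,Q) = e_{193}(P',Q')^{159}, since 17*159 = 1 mod 193.
Miller loop for e_{193} over F_{188149639337267^4}: bits of 193 = 11000001; 7 double steps + 2 add steps, l/v at each.
Miller gives e_{193}(P',Q') = 47678302080083 + 33691713002393*t + 165035305308054*t^2 + 11965190134849*t^3 in F_{188149639337267^4}.
Thus e_{193}(P,Q) = 119252815051278 + 17479635908311*t + 107749036501735*t^2 + 98805914173182*t^3.

119252815051278 + 17479635908311*t + 107749036501735*t^2 + 98805914173182*t^3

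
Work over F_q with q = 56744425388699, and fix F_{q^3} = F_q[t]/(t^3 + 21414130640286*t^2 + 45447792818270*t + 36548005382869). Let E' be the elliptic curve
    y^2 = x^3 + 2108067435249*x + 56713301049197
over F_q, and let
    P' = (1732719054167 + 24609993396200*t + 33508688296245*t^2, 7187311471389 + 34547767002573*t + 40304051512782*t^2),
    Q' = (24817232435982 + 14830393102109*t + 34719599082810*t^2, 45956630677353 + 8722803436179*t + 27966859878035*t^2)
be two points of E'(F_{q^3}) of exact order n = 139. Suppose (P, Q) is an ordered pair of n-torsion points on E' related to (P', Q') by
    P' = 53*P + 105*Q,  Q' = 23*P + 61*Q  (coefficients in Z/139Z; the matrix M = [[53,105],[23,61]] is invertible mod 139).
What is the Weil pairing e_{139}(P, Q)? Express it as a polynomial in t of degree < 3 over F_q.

11679157343016 + 24028056793528*t + 2469836926944*t^2

Alternating bilinearity on E[139] (values in mu_{139} in F_{56744425388699^3}) gives e(P',Q') = e(P,Q)^det(M).
Hence e(P,Q) = e(P',Q')^{26} where 26 = 123^{-1} mod 139.
Run Miller on y^2=x^3+2108067435249*x+56713301049197 over F_{56744425388699}: ladder 10001011 (8 bits); e = f_P(D_Q)/f_Q(D_P).
Result: e(P',Q') = 52902825029899 + 14336163736491*t + 36742928464684*t^2.
Thus e_{139}(P,Q) = 11679157343016 + 24028056793528*t + 2469836926944*t^2.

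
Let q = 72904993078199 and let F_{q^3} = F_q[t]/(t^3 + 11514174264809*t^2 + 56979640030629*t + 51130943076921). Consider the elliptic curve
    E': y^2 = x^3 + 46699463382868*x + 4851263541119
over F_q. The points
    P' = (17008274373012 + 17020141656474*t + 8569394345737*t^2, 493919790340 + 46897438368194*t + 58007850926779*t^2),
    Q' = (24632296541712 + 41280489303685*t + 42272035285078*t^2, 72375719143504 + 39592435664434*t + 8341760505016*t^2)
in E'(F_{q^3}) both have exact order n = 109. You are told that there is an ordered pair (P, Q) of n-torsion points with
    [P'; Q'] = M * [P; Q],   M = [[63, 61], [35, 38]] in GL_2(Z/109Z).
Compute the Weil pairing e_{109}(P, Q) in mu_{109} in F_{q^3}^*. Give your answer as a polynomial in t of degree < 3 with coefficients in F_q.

e_{109} is bilinear + alternating on E[109], so e_{109}(63*P + 61*Q, 35*P + 38*Q) = e_{109}(P,Q)^(63*38-61*35).
Inverting 41 mod 109: 8. Thus e_{109}(P,Q) = e(P',Q')^{8}.
n = 109 = (1101101)_2 (7 bits, wt 5); accumulate f_{109,P'}(Q'+S)/f_{109,P'}(S) along the 6-step ladder.
So e_{109}(P',Q') = 71334580986388 + 33163611887541*t + 46201932157484*t^2.
Finally e_{109}(P,Q) = 5025468803695 + 28607374614454*t + 64013373184022*t^2.

5025468803695 + 28607374614454*t + 64013373184022*t^2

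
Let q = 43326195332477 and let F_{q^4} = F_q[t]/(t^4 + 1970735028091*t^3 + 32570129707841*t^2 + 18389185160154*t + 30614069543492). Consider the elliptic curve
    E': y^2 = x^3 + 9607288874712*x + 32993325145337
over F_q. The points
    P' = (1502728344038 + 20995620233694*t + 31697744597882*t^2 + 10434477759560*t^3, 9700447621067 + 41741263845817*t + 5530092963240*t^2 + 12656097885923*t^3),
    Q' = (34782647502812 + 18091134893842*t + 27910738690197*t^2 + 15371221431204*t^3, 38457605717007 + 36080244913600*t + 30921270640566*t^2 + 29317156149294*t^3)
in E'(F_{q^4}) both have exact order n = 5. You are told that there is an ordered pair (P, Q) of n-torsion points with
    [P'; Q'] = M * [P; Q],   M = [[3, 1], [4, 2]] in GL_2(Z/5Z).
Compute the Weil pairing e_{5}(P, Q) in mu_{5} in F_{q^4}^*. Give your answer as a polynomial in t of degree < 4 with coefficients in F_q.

Since e_{5}(P,P)=e_{5}(Q,Q)=1 and e_{5}(Q,P)=e_{5}(P,Q)^{-1}, expanding e_{5}(3*P + 1*Q,4*P + 2*Q) leaves e(P,Q)^det(M).
det M = 3*2 - 1*4 = 2 = 2 (mod 5); 2^{-1} = 3 (mod 5).
n = 5 = (101)_2 (3 bits, wt 2); accumulate f_{5,P'}(Q'+S)/f_{5,P'}(S) along the 2-step ladder.
e_{5}(P',Q') = 37278561650201 + 14511223663762*t + 19144625461443*t^2 + 320091653743*t^3.
(37278561650201 + 14511223663762*t + 19144625461443*t^2 + 320091653743*t^3)^{3} mod (43326195332477,f) = 39074421774551 + 14573015457031*t + 39904314459917*t^2 + 19659935538179*t^3.

39074421774551 + 14573015457031*t + 39904314459917*t^2 + 19659935538179*t^3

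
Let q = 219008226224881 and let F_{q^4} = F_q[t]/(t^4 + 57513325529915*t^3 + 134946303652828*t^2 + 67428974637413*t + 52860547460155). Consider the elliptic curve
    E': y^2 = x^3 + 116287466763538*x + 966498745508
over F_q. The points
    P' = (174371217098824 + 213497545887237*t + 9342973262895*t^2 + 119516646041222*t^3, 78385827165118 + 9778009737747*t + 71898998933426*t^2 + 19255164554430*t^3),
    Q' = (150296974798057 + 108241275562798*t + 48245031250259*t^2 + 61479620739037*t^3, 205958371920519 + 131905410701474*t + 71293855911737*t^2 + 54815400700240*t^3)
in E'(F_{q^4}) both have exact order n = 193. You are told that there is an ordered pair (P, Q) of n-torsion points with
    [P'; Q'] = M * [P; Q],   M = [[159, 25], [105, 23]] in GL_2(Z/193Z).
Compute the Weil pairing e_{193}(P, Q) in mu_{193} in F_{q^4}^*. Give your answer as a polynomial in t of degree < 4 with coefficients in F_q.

86910200020165 + 115060022278448*t + 70713547260774*t^2 + 65478473259686*t^3

e_{193} is bilinear + alternating on E[193], so e_{193}(159*P + 25*Q, 105*P + 23*Q) = e_{193}(P,Q)^(159*23-25*105).
159*23 - 25*105 = 1032; reduced mod 193: det = 67, inverse 121.
Run Miller on y^2=x^3+116287466763538*x+966498745508 over F_{219008226224881}: ladder 11000001 (8 bits); e = f_P(D_Q)/f_Q(D_P).
e_{193}(P',Q') = 1828576659820 + 35976466533686*t + 214772059002454*t^2 + 40908855900944*t^3.
Hence e(P,Q) = 86910200020165 + 115060022278448*t + 70713547260774*t^2 + 65478473259686*t^3 in F_{219008226224881^4}^*.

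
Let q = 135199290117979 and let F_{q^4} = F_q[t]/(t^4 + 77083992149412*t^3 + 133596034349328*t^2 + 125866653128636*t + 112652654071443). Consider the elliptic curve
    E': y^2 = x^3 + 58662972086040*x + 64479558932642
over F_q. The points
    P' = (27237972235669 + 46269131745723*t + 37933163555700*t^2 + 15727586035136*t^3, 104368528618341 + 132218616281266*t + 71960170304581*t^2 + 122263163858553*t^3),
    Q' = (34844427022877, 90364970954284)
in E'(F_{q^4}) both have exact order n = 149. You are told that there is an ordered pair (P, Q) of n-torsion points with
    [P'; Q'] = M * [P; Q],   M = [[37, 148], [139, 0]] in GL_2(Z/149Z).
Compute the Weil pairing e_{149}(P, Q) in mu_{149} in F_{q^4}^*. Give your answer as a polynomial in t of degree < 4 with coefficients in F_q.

Under M = [[37,148],[139,0]] in GL_2(Z/149), e_{149}(P',Q') = e_{149}(P,Q)^(37*0-148*139 mod 149).
Inverting 139 mod 149: 134. Thus e_{149}(P,Q) = e(P',Q')^{134}.
Miller loop for e_{149} over F_{135199290117979^4}: bits of 149 = 10010101; 7 double steps + 3 add steps, l/v at each.
Miller gives e_{149}(P',Q') = 122898544002685 + 22700154601599*t + 119364370020699*t^2 + 91497384003004*t^3 in F_{135199290117979^4}.
Thus e_{149}(P,Q) = 67144120352682 + 34779106602975*t + 59426066434003*t^2 + 131179398958420*t^3.

67144120352682 + 34779106602975*t + 59426066434003*t^2 + 131179398958420*t^3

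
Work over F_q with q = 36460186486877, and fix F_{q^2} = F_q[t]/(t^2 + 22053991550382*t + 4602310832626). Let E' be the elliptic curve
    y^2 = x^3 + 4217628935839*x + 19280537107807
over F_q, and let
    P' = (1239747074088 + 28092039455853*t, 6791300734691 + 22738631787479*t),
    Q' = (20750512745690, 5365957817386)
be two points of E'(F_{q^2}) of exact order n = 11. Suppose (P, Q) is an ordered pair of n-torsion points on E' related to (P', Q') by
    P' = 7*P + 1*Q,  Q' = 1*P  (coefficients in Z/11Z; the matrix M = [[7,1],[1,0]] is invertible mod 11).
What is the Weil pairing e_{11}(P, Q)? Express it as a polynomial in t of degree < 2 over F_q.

35687584124260 + 21026781583275*t

e_{11}(aP+bQ,cP+dQ) = e_{11}(P,Q)^(ad-bc); with (a,b,c,d)=(7,1,1,0) this gives the det-11 law.
So e_{11}(P,Q) = e_{11}(P',Q')^{10}, since 10*10 = 1 mod 11.
4-bit Miller (1011) on E'/F_{36460186486877} with a'=4217628935839, b'=19280537107807: accumulate tangent/chord ratios at Q'+S and P'+S'.
The quotient is 11098285937885 + 15433404903602*t.
(11098285937885 + 15433404903602*t)^{10} mod (36460186486877,f) = 35687584124260 + 21026781583275*t.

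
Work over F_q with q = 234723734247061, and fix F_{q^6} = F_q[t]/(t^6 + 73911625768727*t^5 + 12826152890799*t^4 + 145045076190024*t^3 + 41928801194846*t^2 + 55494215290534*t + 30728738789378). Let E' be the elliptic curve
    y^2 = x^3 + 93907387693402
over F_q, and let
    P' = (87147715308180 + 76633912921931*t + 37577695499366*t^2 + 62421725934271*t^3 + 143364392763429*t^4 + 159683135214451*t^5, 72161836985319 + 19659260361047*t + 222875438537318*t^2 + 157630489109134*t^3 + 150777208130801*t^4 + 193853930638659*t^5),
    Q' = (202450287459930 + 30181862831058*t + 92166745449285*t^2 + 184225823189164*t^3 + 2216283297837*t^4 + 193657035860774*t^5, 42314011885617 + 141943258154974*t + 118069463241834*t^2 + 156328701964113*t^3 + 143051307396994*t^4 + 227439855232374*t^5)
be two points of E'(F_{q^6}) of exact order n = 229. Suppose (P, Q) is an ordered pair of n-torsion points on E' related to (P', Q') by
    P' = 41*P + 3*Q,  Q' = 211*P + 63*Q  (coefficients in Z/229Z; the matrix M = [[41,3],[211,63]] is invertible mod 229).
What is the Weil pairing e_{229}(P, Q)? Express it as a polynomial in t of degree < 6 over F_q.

e_{229}(aP+bQ,cP+dQ) = e_{229}(P,Q)^(ad-bc); with (a,b,c,d)=(41,3,211,63) this gives the det-229 law.
Hence e(P,Q) = e(P',Q')^{33} where 33 = 118^{-1} mod 229.
n = 229 = (11100101)_2 (8 bits, wt 5); accumulate f_{229,P'}(Q'+S)/f_{229,P'}(S) along the 7-step ladder.
The quotient is 231740723099333 + 39425038848450*t + 219549786355986*t^2 + 34608400643017*t^3 + 34004482028957*t^4 + 6546515073995*t^5.
(231740723099333 + 39425038848450*t + 219549786355986*t^2 + 34608400643017*t^3 + 34004482028957*t^4 + 6546515073995*t^5)^{33} mod (234723734247061,f) = 388279181131 + 229032855335299*t + 70343188179505*t^2 + 200724761117234*t^3 + 1569711736139*t^4 + 53009201305983*t^5.

388279181131 + 229032855335299*t + 70343188179505*t^2 + 200724761117234*t^3 + 1569711736139*t^4 + 53009201305983*t^5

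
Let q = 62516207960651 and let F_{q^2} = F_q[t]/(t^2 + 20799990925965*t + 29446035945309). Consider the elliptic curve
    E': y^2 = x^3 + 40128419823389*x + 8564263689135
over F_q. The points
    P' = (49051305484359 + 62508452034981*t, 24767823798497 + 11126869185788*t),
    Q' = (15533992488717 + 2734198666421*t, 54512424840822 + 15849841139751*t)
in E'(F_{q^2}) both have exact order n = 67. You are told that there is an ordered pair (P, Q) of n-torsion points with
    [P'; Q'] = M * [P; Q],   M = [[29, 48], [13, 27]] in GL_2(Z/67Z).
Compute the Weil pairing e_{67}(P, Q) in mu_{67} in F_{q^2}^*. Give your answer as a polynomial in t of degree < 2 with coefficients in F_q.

4185329613766 + 60336327366278*t

Under M = [[29,48],[13,27]] in GL_2(Z/67), e_{67}(P',Q') = e_{67}(P,Q)^(29*27-48*13 mod 67).
So e_{67}(P,Q) = e_{67}(P',Q')^{59}, since 25*59 = 1 mod 67.
Double-and-add over 1000011: 7-1 doublings, 3-1 additions; each step l_{T,T}/v_{2T} or l_{T,P'}/v at Q'+S for random S.
f_P(D_Q)/f_Q(D_P) = 11908170806680 + 11174165594692*t.
Raise to 59: e(P,Q) = 4185329613766 + 60336327366278*t in mu_{67}.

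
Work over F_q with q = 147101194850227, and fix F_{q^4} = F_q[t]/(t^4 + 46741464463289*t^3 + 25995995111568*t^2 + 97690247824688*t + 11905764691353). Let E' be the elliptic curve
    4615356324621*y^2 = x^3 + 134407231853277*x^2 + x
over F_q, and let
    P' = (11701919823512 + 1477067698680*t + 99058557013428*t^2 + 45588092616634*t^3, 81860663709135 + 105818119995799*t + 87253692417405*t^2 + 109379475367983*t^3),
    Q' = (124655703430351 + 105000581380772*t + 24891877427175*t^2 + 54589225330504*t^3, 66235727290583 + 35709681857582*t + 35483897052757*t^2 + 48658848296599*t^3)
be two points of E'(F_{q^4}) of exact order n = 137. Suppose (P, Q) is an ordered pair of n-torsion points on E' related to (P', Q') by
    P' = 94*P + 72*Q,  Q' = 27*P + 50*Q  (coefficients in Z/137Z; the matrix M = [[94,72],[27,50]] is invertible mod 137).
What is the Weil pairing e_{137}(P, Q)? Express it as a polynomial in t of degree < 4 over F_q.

e_{137}(aP+bQ,cP+dQ) = e_{137}(P,Q)^(ad-bc); with (a,b,c,d)=(94,72,27,50) this gives the det-137 law.
Inverting 16 mod 137: 60. Thus e_{137}(P,Q) = e(P',Q')^{60}.
Set x_W=31966735762243*u+74945394369571, y_W=31966735762243*v; then E': y_W^2=x_W^3+131988523925579*x_W+1245939867250.
Run Miller on y^2=x^3+131988523925579*x+1245939867250 over F_{147101194850227}: ladder 10001001 (8 bits); e = f_P(D_Q)/f_Q(D_P).
Result: e(P',Q') = 7403961501128 + 83188303671071*t + 89284643092438*t^2 + 65093100576651*t^3.
(7403961501128 + 83188303671071*t + 89284643092438*t^2 + 65093100576651*t^3)^{60} mod (147101194850227,f) = 32191823504362 + 131378398105562*t + 62633982871837*t^2 + 46980999816781*t^3.

32191823504362 + 131378398105562*t + 62633982871837*t^2 + 46980999816781*t^3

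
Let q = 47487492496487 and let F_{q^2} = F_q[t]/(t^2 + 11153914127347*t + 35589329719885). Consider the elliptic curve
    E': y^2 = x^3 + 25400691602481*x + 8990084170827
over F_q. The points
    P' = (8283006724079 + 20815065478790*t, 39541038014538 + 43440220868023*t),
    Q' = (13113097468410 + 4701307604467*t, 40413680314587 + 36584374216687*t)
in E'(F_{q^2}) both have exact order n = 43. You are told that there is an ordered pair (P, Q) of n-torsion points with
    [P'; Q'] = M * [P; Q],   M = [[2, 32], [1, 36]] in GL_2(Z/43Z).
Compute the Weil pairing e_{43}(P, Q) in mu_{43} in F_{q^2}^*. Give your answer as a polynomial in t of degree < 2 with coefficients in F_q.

24756114695623 + 35301468443401*t

Alternating bilinearity on E[43] (values in mu_{43} in F_{47487492496487^2}) gives e(P',Q') = e(P,Q)^det(M).
det(M) mod 43 = 40; its inverse in (Z/43)^* is 14 (check: 40*14 mod 43 = 1).
Double-and-add over 101011: 6-1 doublings, 4-1 additions; each step l_{T,T}/v_{2T} or l_{T,P'}/v at Q'+S for random S.
The quotient is 8317910422476 + 7329581661686*t.
(8317910422476 + 7329581661686*t)^{14} mod (47487492496487,f) = 24756114695623 + 35301468443401*t.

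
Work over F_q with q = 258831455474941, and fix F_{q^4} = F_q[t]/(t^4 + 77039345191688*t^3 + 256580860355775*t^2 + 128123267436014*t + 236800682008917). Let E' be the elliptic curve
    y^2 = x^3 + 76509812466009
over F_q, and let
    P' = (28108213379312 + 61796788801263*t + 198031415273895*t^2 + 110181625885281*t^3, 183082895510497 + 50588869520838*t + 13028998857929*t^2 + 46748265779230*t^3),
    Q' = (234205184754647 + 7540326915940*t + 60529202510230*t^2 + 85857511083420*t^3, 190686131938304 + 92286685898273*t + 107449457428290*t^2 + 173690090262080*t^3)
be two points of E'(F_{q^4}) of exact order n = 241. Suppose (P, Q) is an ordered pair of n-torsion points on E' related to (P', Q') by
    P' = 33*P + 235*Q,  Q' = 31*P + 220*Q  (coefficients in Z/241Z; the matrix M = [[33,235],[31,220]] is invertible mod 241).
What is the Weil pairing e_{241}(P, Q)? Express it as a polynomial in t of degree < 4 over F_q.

64159069240429 + 219490765596206*t + 99118683115503*t^2 + 168364903212687*t^3

e_{241} is bilinear + alternating on E[241], so e_{241}(33*P + 235*Q, 31*P + 220*Q) = e_{241}(P,Q)^(33*220-235*31).
Inverting 216 mod 241: 106. Thus e_{241}(P,Q) = e(P',Q')^{106}.
Double-and-add over 11110001: 8-1 doublings, 5-1 additions; each step l_{T,T}/v_{2T} or l_{T,P'}/v at Q'+S for random S.
f_P(D_Q)/f_Q(D_P) = 19758783059106 + 33267970242484*t + 97201558836453*t^2 + 168446151490372*t^3.
e_{241}(P,Q) = (19758783059106 + 33267970242484*t + 97201558836453*t^2 + 168446151490372*t^3)^{106} = 64159069240429 + 219490765596206*t + 99118683115503*t^2 + 168364903212687*t^3.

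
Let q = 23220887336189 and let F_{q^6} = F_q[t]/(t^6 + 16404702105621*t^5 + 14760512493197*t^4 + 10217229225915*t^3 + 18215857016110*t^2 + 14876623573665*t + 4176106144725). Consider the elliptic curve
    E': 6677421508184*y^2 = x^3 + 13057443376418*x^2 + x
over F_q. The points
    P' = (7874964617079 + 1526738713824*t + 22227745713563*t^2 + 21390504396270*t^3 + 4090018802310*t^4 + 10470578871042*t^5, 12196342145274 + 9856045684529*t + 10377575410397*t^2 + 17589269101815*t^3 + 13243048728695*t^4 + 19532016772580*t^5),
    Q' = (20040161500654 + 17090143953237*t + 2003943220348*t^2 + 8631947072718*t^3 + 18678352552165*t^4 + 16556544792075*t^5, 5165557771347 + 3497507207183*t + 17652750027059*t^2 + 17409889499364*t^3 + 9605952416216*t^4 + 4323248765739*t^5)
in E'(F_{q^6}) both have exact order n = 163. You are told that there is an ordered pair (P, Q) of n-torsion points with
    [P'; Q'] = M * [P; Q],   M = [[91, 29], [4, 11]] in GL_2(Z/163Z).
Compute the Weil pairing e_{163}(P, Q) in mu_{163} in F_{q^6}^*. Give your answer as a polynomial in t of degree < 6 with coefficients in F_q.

556741452868 + 1946003257858*t + 15877133237665*t^2 + 11488897242394*t^3 + 17719919537936*t^4 + 9010168745372*t^5

The 163-Weil pairing on E[163] over F_{23220887336189} is alternating-bilinear: e_{163}(P',Q') = e_{163}(P,Q)^det(M).
det M = 91*11 - 29*4 = 885 = 70 (mod 163); 70^{-1} = 7 (mod 163).
(x,y)|->(8510460165594x+11418463495498,8510460165594y) sends E' to y^2=x^3+15456994595298*x+17136249034174.
Double-and-add over 10100011: 8-1 doublings, 4-1 additions; each step l_{T,T}/v_{2T} or l_{T,P'}/v at Q'+S for random S.
f_P(D_Q)/f_Q(D_P) = 17598870128796 + 9035911955574*t + 2174171619522*t^2 + 4440073407914*t^3 + 22789246858696*t^4 + 13935686138980*t^5.
(17598870128796 + 9035911955574*t + 2174171619522*t^2 + 4440073407914*t^3 + 22789246858696*t^4 + 13935686138980*t^5)^{7} mod (23220887336189,f) = 556741452868 + 1946003257858*t + 15877133237665*t^2 + 11488897242394*t^3 + 17719919537936*t^4 + 9010168745372*t^5.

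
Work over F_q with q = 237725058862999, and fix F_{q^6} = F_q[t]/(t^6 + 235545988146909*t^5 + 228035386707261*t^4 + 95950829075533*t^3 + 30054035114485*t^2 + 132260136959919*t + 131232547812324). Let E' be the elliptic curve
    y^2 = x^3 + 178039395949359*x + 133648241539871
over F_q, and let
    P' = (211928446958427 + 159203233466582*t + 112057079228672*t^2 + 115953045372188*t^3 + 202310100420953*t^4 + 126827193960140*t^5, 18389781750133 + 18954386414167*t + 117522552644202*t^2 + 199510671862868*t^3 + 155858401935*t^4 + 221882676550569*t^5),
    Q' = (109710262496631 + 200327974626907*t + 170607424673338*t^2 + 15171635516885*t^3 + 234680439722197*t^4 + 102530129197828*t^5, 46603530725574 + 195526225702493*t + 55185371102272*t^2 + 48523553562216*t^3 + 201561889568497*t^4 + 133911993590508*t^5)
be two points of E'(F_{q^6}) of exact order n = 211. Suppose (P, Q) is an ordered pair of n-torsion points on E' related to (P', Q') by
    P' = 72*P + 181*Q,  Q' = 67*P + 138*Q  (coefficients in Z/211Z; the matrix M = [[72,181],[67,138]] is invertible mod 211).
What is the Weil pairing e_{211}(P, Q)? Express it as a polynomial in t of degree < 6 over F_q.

Alternating bilinearity on E[211] (values in mu_{211} in F_{237725058862999^6}) gives e(P',Q') = e(P,Q)^det(M).
Hence e(P,Q) = e(P',Q')^{112} where 112 = 130^{-1} mod 211.
Run Miller on y^2=x^3+178039395949359*x+133648241539871 over F_{237725058862999}: ladder 11010011 (8 bits); e = f_P(D_Q)/f_Q(D_P).
Miller gives e_{211}(P',Q') = 94374074250239 + 213481979809727*t + 32722746047128*t^2 + 12268216234698*t^3 + 20707622239025*t^4 + 128644351727129*t^5 in F_{237725058862999^6}.
Hence e(P,Q) = 2988762694220 + 114072607675587*t + 44422536281744*t^2 + 19187386151956*t^3 + 97121002522055*t^4 + 96341851446687*t^5 in F_{237725058862999^6}^*.

2988762694220 + 114072607675587*t + 44422536281744*t^2 + 19187386151956*t^3 + 97121002522055*t^4 + 96341851446687*t^5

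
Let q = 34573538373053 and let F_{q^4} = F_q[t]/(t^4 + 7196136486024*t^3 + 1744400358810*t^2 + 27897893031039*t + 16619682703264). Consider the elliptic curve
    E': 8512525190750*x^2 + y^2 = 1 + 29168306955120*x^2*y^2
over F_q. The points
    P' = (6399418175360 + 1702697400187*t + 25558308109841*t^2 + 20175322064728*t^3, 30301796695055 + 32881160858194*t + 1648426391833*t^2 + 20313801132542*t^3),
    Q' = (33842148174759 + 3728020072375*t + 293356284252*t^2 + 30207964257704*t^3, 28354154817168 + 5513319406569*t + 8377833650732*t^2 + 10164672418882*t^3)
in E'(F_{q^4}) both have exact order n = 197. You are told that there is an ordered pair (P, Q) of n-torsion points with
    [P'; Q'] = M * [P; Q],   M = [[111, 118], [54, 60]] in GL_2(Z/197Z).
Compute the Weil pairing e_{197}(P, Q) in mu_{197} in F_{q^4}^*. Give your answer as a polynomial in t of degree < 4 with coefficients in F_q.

11810862956045 + 26531941114978*t + 3505377027914*t^2 + 1958634119206*t^3

e_{197}(aP+bQ,cP+dQ) = e_{197}(P,Q)^(ad-bc); with (a,b,c,d)=(111,118,54,60) this gives the det-197 law.
111*60 - 118*54 = 288; reduced mod 197: det = 91, inverse 13.
Map (x,y)_Ed via u=(1+y)/(1-y), v=(1+y)/((1-y)x) to Montgomery A=16005961260447,B=10162655146811; then to (a',b')=(11394433675204,19899040502964).
Double-and-add over 11000101: 8-1 doublings, 4-1 additions; each step l_{T,T}/v_{2T} or l_{T,P'}/v at Q'+S for random S.
The quotient is 17402823578271 + 7384167310735*t + 2196832627583*t^2 + 9197619726170*t^3.
Hence e(P,Q) = 11810862956045 + 26531941114978*t + 3505377027914*t^2 + 1958634119206*t^3 in F_{34573538373053^4}^*.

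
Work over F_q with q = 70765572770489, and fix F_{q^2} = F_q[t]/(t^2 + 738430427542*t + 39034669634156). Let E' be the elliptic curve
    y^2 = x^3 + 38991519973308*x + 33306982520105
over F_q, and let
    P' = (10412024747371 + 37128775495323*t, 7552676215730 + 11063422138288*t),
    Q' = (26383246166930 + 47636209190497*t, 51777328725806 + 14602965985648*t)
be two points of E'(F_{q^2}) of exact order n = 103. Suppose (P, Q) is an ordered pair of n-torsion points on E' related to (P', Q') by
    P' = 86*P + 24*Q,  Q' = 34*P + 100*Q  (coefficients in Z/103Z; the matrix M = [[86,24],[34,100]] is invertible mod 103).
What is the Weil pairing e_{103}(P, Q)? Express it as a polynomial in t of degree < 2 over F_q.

14829457166316 + 37893363930079*t

e_{103} is bilinear + alternating on E[103], so e_{103}(86*P + 24*Q, 34*P + 100*Q) = e_{103}(P,Q)^(86*100-24*34).
det M = 86*100 - 24*34 = 7784 = 59 (mod 103); 59^{-1} = 7 (mod 103).
Run Miller on y^2=x^3+38991519973308*x+33306982520105 over F_{70765572770489}: ladder 1100111 (7 bits); e = f_P(D_Q)/f_Q(D_P).
So e_{103}(P',Q') = 21278458293169 + 62222240890535*t.
Raise to 7: e(P,Q) = 14829457166316 + 37893363930079*t in mu_{103}.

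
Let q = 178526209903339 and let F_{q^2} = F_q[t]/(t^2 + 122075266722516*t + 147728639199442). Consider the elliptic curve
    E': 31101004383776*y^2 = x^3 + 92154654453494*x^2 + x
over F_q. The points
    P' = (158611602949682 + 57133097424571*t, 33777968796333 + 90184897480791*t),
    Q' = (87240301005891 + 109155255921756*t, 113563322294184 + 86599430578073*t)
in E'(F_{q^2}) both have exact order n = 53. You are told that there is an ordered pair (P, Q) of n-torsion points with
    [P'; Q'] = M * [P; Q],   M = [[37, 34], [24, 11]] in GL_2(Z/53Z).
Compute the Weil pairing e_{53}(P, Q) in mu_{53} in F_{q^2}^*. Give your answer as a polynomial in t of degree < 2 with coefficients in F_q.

Since e_{53}(P,P)=e_{53}(Q,Q)=1 and e_{53}(Q,P)=e_{53}(P,Q)^{-1}, expanding e_{53}(37*P + 34*Q,24*P + 11*Q) leaves e(P,Q)^det(M).
Hence e(P,Q) = e(P',Q')^{46} where 46 = 15^{-1} mod 53.
Set x_W=16063263031838*u+129890321152548, y_W=16063263031838*v; then E': y_W^2=x_W^3+29039419456892*x_W+19373901359563.
Double-and-add over 110101: 6-1 doublings, 4-1 additions; each step l_{T,T}/v_{2T} or l_{T,P'}/v at Q'+S for random S.
So e_{53}(P',Q') = 108507888014702 + 102378308089887*t.
Raise to 46: e(P,Q) = 49183722214462 + 135080683225908*t in mu_{53}.

49183722214462 + 135080683225908*t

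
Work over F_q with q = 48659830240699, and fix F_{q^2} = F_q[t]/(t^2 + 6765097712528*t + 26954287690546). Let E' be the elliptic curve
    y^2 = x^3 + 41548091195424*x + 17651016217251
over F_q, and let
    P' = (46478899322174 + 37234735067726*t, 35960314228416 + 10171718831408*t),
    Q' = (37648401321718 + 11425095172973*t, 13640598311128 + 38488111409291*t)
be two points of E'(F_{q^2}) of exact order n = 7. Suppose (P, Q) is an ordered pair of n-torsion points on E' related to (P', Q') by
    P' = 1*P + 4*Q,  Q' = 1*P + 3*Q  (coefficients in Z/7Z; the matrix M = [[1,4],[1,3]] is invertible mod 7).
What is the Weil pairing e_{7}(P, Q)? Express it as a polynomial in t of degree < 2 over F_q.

27358818897520 + 10227684410784*t

e_{7}(aP+bQ,cP+dQ) = e_{7}(P,Q)^(ad-bc); with (a,b,c,d)=(1,4,1,3) this gives the det-7 law.
Inverting 6 mod 7: 6. Thus e_{7}(P,Q) = e(P',Q')^{6}.
n = 7 = (111)_2 (3 bits, wt 3); accumulate f_{7,P'}(Q'+S)/f_{7,P'}(S) along the 2-step ladder.
f_P(D_Q)/f_Q(D_P) = 4729816955173 + 38432145829915*t.
e_{7}(P,Q) = (4729816955173 + 38432145829915*t)^{6} = 27358818897520 + 10227684410784*t.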